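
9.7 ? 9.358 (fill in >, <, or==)>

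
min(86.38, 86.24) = 86.24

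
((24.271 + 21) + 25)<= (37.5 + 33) True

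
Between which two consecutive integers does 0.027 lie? 0 and 1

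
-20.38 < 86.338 True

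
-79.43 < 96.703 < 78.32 False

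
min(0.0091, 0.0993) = 0.0091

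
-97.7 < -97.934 False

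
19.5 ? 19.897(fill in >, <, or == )<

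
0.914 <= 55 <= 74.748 True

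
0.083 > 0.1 False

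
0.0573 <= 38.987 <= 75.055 True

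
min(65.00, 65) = 65.00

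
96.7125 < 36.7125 False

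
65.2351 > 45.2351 True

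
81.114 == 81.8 False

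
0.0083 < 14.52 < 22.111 True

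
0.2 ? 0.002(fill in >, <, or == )>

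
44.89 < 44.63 False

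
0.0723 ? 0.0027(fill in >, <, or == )>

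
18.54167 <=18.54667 True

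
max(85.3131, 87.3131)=87.3131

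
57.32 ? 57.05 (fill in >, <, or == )>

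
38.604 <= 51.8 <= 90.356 True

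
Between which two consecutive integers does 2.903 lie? 2 and 3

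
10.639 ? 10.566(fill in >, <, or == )>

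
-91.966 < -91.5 True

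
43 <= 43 True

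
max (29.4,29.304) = 29.4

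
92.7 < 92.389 False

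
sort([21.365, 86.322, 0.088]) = [0.088, 21.365, 86.322]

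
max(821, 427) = 821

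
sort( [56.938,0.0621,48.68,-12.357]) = [-12.357,0.0621,48.68,56.938]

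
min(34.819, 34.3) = 34.3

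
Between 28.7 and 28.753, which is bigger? 28.753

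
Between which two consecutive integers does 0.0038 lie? 0 and 1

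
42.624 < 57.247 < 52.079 False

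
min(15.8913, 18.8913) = 15.8913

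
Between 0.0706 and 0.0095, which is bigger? 0.0706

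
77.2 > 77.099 True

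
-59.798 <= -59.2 True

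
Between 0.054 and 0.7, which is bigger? 0.7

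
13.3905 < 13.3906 True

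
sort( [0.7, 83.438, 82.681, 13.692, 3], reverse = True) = [83.438, 82.681, 13.692, 3, 0.7]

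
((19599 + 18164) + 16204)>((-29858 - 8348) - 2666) True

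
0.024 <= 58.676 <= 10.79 False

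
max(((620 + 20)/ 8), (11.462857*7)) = 80.239999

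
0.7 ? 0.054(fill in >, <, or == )>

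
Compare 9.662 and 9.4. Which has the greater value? 9.662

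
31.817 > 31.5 True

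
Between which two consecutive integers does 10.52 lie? 10 and 11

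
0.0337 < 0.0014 False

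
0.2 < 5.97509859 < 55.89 True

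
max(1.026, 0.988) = 1.026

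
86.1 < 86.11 True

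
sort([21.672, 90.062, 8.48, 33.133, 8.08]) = [8.08, 8.48, 21.672, 33.133, 90.062]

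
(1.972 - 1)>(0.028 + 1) False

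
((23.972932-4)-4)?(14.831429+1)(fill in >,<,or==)>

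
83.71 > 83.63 True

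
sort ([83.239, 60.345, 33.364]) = [33.364, 60.345, 83.239]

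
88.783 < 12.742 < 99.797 False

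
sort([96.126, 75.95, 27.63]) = [27.63, 75.95, 96.126]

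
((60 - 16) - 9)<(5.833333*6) False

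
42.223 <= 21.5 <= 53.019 False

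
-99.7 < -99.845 False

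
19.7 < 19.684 False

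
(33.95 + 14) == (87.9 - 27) False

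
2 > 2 False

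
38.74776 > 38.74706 True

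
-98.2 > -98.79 True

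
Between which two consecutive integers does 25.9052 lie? 25 and 26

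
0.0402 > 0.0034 True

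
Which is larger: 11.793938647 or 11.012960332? 11.793938647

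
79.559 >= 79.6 False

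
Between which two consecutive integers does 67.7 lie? 67 and 68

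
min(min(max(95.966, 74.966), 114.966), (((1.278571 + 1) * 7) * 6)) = 95.699982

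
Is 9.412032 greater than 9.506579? No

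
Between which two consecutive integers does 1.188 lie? 1 and 2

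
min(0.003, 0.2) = 0.003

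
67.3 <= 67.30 True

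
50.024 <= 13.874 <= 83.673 False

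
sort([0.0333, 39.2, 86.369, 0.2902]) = [0.0333, 0.2902, 39.2, 86.369]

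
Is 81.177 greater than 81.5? No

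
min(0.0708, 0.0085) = 0.0085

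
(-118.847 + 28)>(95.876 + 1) False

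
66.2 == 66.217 False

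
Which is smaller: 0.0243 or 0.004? 0.004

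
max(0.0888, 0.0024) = 0.0888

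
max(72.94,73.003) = 73.003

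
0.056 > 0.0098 True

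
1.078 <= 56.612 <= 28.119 False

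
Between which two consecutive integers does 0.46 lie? 0 and 1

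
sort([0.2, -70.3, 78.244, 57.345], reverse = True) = [78.244, 57.345, 0.2, -70.3]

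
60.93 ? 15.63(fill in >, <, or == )>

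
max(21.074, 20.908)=21.074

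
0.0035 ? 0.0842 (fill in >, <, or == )<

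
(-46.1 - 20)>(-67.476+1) True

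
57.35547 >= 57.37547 False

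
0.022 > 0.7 False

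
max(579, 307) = 579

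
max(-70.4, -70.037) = -70.037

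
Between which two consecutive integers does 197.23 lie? 197 and 198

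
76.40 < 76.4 False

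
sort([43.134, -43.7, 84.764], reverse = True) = [84.764, 43.134, -43.7]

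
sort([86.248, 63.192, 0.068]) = [0.068, 63.192, 86.248]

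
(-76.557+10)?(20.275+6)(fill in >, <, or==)<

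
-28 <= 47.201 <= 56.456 True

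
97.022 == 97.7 False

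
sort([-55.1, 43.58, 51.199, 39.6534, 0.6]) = [-55.1, 0.6, 39.6534, 43.58, 51.199]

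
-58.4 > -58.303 False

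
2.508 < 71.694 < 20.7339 False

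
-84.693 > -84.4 False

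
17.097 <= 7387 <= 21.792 False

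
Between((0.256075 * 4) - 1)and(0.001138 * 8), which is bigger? ((0.256075 * 4) - 1)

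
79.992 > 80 False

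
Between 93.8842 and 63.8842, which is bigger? 93.8842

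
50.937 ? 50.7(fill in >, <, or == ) >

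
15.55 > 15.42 True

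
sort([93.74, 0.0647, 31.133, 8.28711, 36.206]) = [0.0647, 8.28711, 31.133, 36.206, 93.74]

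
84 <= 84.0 True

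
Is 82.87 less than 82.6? No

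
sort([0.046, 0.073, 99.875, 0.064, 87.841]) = [0.046, 0.064, 0.073, 87.841, 99.875]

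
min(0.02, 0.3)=0.02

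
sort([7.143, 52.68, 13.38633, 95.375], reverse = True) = [95.375, 52.68, 13.38633, 7.143]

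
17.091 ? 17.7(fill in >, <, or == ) <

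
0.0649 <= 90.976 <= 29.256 False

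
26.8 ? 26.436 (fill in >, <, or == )>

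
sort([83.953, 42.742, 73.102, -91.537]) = [-91.537, 42.742, 73.102, 83.953]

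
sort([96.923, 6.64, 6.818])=[6.64, 6.818, 96.923]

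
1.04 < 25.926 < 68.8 True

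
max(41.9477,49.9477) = 49.9477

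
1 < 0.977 False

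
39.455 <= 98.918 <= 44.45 False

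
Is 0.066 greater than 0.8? No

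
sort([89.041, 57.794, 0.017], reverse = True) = [89.041, 57.794, 0.017]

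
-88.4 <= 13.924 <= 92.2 True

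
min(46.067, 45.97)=45.97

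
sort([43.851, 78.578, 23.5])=[23.5, 43.851, 78.578]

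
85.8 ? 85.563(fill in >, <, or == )>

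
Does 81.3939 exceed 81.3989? No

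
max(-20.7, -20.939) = -20.7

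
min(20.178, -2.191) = -2.191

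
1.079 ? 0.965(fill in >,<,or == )>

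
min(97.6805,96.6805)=96.6805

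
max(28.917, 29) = 29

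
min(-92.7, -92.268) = -92.7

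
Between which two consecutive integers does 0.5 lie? 0 and 1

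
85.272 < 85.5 True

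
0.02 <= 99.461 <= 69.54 False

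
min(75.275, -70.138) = -70.138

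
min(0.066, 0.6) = 0.066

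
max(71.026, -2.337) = 71.026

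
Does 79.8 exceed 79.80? No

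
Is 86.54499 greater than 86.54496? Yes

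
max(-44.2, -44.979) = -44.2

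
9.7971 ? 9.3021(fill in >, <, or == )>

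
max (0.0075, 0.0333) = 0.0333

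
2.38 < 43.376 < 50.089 True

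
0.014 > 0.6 False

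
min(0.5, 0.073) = 0.073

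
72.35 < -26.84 False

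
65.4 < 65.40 False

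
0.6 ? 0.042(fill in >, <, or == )>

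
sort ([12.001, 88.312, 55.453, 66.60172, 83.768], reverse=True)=[88.312, 83.768, 66.60172, 55.453, 12.001]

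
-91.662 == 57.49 False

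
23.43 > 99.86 False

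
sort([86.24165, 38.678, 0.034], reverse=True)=[86.24165, 38.678, 0.034]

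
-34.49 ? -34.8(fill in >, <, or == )>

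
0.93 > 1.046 False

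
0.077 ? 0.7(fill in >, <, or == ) <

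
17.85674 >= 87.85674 False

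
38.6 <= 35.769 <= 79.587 False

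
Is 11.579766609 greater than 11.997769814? No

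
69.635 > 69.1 True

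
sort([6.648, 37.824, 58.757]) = [6.648, 37.824, 58.757]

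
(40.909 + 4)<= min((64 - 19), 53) True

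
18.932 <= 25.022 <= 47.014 True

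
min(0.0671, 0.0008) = 0.0008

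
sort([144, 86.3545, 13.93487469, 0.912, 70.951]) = [0.912, 13.93487469, 70.951, 86.3545, 144]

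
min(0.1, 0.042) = 0.042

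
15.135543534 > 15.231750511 False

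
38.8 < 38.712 False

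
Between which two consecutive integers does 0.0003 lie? 0 and 1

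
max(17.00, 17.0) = 17.0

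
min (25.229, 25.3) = 25.229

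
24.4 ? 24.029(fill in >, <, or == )>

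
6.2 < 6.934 True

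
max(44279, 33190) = 44279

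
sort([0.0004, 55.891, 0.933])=[0.0004, 0.933, 55.891]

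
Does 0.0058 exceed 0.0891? No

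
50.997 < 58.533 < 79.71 True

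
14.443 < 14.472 True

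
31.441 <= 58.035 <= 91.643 True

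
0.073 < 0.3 True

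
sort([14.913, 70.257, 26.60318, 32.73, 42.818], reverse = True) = [70.257, 42.818, 32.73, 26.60318, 14.913]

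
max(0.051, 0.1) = 0.1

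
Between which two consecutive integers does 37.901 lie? 37 and 38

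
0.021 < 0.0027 False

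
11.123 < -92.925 False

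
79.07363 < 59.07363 False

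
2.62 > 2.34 True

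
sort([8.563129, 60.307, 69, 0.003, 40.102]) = [0.003, 8.563129, 40.102, 60.307, 69]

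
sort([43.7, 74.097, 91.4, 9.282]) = [9.282, 43.7, 74.097, 91.4]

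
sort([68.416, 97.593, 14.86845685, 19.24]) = [14.86845685, 19.24, 68.416, 97.593]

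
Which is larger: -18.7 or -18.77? -18.7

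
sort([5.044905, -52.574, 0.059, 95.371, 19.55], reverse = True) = [95.371, 19.55, 5.044905, 0.059, -52.574]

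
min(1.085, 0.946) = 0.946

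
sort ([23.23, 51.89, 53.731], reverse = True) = [53.731, 51.89, 23.23]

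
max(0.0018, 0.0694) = 0.0694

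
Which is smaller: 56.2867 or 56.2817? 56.2817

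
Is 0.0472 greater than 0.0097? Yes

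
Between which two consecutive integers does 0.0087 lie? 0 and 1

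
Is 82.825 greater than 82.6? Yes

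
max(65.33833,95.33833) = 95.33833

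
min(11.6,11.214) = 11.214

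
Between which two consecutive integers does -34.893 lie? -35 and -34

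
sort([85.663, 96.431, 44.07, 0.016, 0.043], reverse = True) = [96.431, 85.663, 44.07, 0.043, 0.016]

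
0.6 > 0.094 True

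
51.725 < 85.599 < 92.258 True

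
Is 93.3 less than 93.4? Yes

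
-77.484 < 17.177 True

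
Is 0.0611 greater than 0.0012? Yes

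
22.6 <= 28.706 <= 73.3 True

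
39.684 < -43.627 False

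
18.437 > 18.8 False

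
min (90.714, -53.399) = -53.399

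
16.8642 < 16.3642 False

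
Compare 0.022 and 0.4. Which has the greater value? 0.4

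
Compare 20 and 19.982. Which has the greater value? 20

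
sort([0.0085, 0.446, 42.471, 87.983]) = [0.0085, 0.446, 42.471, 87.983]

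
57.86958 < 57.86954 False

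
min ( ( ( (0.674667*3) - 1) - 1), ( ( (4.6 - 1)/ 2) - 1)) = 0.024001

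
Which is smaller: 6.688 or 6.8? 6.688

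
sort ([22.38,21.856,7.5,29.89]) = [7.5,21.856,22.38,29.89]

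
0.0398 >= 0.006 True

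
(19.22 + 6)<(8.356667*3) False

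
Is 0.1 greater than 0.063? Yes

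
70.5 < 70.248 False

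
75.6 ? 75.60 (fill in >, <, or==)==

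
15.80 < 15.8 False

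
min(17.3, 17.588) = 17.3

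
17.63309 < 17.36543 False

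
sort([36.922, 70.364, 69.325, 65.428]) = [36.922, 65.428, 69.325, 70.364]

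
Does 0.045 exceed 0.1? No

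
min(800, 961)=800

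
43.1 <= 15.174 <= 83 False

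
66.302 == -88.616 False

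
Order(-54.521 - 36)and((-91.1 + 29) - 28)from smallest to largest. (-54.521 - 36), ((-91.1 + 29) - 28)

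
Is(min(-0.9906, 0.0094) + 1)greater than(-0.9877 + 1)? No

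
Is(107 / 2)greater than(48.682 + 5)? No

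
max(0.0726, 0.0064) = 0.0726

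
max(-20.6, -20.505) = -20.505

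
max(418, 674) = 674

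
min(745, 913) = 745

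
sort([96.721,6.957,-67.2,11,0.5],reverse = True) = [96.721,11,6.957,0.5,-67.2]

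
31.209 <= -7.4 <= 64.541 False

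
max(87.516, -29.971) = 87.516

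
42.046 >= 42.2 False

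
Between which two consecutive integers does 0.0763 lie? 0 and 1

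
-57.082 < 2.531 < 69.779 True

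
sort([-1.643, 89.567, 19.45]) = [-1.643, 19.45, 89.567]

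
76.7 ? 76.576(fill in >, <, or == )>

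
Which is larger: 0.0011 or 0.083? 0.083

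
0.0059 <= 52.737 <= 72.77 True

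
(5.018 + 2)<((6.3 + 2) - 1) True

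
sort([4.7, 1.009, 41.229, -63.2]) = [-63.2, 1.009, 4.7, 41.229]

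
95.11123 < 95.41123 True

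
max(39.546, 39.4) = 39.546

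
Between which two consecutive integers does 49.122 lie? 49 and 50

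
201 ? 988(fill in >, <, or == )<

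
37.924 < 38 True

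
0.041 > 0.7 False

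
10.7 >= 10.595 True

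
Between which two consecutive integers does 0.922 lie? 0 and 1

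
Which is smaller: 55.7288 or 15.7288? 15.7288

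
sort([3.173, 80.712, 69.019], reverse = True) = [80.712, 69.019, 3.173]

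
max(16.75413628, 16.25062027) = 16.75413628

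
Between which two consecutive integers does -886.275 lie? -887 and -886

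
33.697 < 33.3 False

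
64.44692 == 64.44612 False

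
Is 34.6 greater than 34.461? Yes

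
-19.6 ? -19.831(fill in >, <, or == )>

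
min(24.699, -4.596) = -4.596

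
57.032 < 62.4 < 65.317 True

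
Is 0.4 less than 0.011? No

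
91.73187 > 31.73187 True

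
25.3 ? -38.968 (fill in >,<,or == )>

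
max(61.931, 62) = 62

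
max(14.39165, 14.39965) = 14.39965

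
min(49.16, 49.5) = 49.16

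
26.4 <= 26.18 False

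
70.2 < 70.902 True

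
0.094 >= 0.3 False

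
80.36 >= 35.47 True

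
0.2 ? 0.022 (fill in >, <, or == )>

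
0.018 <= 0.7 True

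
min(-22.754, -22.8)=-22.8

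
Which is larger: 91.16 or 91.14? 91.16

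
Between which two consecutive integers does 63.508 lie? 63 and 64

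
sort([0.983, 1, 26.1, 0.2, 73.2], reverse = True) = [73.2, 26.1, 1, 0.983, 0.2]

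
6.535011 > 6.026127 True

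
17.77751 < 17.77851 True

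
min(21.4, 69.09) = 21.4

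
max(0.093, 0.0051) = 0.093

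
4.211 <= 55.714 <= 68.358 True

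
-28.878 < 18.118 True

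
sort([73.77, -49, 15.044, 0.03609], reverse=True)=[73.77, 15.044, 0.03609, -49]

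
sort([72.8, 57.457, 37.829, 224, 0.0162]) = [0.0162, 37.829, 57.457, 72.8, 224]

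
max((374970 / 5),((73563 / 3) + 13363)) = 74994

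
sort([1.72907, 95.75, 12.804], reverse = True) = [95.75, 12.804, 1.72907]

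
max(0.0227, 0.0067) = 0.0227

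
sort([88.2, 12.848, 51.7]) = [12.848, 51.7, 88.2]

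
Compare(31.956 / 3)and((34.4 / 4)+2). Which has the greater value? (31.956 / 3)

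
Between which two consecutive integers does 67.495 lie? 67 and 68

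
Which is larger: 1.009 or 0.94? 1.009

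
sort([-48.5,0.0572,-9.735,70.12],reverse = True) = [70.12,0.0572,-9.735,-48.5]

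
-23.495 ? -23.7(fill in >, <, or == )>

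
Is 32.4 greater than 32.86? No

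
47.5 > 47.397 True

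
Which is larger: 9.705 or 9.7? 9.705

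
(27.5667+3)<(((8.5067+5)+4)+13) False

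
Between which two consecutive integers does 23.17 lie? 23 and 24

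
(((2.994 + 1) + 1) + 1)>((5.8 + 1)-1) True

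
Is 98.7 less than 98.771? Yes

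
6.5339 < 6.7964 True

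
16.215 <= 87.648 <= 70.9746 False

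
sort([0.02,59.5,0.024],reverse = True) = [59.5,0.024,0.02]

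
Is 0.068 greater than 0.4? No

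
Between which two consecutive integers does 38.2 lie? 38 and 39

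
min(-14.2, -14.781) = -14.781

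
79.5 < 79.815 True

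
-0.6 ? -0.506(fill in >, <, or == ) <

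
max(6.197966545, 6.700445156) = 6.700445156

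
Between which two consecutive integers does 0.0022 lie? 0 and 1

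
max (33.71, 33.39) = 33.71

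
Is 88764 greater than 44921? Yes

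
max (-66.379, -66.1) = -66.1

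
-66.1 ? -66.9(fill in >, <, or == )>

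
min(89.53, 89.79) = 89.53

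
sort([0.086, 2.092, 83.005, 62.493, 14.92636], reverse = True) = [83.005, 62.493, 14.92636, 2.092, 0.086]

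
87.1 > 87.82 False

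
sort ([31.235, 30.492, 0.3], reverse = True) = [31.235, 30.492, 0.3]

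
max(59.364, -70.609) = 59.364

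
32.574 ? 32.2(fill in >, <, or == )>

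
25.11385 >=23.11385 True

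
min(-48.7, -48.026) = -48.7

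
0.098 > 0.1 False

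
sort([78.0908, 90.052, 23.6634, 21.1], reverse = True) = [90.052, 78.0908, 23.6634, 21.1]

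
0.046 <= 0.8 True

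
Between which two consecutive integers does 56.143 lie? 56 and 57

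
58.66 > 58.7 False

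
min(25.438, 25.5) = 25.438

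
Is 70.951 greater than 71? No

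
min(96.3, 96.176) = 96.176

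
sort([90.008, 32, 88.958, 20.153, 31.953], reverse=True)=[90.008, 88.958, 32, 31.953, 20.153]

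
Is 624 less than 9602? Yes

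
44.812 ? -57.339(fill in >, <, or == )>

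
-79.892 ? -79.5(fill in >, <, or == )<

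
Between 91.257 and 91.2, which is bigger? 91.257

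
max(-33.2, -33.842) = -33.2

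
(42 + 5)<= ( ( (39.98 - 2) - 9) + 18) False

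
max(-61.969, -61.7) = -61.7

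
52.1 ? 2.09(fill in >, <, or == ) >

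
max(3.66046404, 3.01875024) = 3.66046404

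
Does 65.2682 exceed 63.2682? Yes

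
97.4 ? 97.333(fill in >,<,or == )>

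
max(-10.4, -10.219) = -10.219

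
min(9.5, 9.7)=9.5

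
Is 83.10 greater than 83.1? No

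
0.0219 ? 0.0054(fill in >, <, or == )>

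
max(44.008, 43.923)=44.008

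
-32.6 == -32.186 False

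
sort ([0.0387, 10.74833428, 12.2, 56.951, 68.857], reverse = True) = [68.857, 56.951, 12.2, 10.74833428, 0.0387]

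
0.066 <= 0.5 True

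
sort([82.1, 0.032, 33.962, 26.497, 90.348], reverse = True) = [90.348, 82.1, 33.962, 26.497, 0.032]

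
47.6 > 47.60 False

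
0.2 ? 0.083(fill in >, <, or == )>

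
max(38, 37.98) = 38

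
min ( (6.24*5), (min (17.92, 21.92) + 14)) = 31.2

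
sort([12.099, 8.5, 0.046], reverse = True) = [12.099, 8.5, 0.046]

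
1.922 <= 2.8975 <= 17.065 True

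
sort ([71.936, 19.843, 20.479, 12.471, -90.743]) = [-90.743, 12.471, 19.843, 20.479, 71.936]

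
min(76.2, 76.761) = 76.2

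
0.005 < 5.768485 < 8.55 True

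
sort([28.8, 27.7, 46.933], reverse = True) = [46.933, 28.8, 27.7]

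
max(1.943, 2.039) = 2.039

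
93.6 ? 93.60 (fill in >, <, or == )==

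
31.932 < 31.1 False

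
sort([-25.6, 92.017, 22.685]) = [-25.6, 22.685, 92.017]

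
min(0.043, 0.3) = 0.043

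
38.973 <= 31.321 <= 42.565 False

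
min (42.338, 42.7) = 42.338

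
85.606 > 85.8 False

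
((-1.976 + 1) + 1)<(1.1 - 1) True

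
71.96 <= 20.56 False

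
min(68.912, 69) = 68.912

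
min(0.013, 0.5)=0.013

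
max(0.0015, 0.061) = 0.061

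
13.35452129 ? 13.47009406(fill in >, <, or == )<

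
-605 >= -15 False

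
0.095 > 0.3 False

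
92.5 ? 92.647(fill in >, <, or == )<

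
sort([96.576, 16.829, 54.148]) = [16.829, 54.148, 96.576]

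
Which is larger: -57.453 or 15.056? 15.056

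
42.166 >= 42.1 True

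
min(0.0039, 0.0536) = 0.0039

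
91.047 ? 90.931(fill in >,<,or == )>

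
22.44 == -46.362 False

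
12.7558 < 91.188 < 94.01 True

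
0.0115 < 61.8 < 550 True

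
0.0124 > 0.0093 True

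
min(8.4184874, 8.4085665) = 8.4085665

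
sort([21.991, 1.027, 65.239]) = [1.027, 21.991, 65.239]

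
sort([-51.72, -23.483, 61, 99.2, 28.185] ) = [-51.72, -23.483, 28.185, 61, 99.2]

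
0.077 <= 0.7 True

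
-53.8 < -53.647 True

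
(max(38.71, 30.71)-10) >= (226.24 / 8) True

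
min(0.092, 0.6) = 0.092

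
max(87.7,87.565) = 87.7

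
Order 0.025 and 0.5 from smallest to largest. 0.025, 0.5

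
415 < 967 True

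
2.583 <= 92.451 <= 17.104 False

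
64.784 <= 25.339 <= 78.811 False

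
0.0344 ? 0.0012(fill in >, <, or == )>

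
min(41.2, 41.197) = 41.197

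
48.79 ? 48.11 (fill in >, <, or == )>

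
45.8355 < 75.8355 True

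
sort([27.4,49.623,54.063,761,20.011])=[20.011,27.4,49.623,54.063,761]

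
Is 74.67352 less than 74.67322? No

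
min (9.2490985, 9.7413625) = 9.2490985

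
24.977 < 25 True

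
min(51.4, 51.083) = 51.083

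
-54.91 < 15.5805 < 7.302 False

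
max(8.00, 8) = 8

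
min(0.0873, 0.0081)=0.0081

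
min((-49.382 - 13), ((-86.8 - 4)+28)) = -62.8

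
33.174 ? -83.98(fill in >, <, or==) >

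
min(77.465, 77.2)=77.2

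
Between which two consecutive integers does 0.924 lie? 0 and 1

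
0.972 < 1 True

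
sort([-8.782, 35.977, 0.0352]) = [-8.782, 0.0352, 35.977]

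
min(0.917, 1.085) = 0.917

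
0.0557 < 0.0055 False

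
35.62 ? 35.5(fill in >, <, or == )>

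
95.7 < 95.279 False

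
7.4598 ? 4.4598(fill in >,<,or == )>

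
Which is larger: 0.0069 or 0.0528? 0.0528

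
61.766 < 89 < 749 True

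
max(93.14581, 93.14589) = 93.14589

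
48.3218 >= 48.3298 False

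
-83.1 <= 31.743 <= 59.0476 True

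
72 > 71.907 True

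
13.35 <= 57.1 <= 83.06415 True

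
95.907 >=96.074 False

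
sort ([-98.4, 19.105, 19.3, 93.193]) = [-98.4, 19.105, 19.3, 93.193]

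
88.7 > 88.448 True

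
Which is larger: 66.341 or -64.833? 66.341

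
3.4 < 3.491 True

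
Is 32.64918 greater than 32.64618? Yes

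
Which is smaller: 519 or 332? 332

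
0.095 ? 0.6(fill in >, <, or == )<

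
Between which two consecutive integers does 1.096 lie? 1 and 2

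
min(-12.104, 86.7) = -12.104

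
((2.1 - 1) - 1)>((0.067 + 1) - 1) True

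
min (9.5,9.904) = 9.5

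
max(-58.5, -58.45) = -58.45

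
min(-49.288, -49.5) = -49.5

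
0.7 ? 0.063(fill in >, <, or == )>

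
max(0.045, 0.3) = 0.3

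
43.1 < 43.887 True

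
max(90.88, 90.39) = 90.88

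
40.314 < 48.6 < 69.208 True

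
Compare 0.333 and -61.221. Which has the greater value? 0.333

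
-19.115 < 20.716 True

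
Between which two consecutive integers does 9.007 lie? 9 and 10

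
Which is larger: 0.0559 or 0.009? 0.0559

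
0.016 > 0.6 False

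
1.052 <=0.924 False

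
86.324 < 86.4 True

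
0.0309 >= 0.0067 True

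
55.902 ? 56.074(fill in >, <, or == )<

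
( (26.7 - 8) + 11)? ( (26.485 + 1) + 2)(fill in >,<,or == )>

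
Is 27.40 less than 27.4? No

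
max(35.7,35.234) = 35.7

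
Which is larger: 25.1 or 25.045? 25.1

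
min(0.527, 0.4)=0.4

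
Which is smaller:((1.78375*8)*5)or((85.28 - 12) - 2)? ((85.28 - 12) - 2)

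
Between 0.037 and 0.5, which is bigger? 0.5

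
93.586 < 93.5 False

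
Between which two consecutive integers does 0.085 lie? 0 and 1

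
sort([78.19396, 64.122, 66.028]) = [64.122, 66.028, 78.19396]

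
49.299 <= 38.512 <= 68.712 False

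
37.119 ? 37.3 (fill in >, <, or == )<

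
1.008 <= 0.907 False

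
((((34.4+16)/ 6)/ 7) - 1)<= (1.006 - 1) False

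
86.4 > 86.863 False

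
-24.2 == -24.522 False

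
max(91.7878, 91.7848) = 91.7878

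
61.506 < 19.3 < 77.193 False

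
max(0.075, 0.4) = 0.4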